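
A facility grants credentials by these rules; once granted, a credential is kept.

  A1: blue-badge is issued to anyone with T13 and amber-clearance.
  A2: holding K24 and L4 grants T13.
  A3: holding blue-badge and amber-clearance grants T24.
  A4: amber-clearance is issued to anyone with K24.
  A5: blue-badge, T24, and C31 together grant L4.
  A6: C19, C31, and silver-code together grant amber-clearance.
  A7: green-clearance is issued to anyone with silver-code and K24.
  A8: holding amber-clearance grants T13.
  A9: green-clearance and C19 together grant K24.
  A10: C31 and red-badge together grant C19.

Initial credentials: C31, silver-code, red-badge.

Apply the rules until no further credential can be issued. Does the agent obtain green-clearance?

No

green-clearance would need silver-code and K24 (A7), but K24 is never granted.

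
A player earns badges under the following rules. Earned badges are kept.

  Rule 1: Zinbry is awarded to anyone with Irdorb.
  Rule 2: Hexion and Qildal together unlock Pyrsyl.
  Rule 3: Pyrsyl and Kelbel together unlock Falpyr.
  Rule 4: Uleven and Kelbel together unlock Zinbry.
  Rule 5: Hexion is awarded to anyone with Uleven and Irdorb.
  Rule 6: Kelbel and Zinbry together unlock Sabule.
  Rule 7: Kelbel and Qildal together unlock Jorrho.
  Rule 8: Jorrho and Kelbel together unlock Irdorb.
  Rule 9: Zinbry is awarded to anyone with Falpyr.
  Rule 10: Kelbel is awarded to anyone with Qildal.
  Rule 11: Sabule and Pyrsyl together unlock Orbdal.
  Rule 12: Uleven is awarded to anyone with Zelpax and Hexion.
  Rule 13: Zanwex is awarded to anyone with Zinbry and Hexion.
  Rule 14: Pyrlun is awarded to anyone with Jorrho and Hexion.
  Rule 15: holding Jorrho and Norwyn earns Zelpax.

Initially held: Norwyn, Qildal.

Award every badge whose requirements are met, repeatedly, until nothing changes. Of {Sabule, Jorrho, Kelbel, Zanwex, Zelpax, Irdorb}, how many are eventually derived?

With Qildal, Kelbel is earned (Rule 10).
With Kelbel and Qildal, Jorrho is earned (Rule 7).
With Jorrho and Norwyn, Zelpax is earned (Rule 15).
With Jorrho and Kelbel, Irdorb is earned (Rule 8).
With Irdorb, Zinbry is earned (Rule 1).
With Kelbel and Zinbry, Sabule is earned (Rule 6).
Sabule: reached.
Jorrho: reached.
Kelbel: reached.
Zanwex would need Zinbry and Hexion (Rule 13), but Hexion is never earned.
Zelpax: reached.
Irdorb: reached.
Reached: Sabule, Jorrho, Kelbel, Zelpax, and Irdorb — 5 of the 6.

5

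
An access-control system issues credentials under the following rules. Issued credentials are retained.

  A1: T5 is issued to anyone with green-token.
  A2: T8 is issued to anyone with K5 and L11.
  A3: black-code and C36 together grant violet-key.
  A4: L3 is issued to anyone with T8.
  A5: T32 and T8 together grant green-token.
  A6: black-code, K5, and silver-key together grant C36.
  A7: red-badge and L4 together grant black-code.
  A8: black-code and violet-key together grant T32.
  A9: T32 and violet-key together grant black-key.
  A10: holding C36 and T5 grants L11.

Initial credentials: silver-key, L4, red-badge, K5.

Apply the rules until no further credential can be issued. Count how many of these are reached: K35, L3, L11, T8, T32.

1

Holding red-badge and L4 grants black-code (A7).
Holding black-code, K5, and silver-key grants C36 (A6).
Holding black-code and C36 grants violet-key (A3).
Holding black-code and violet-key grants T32 (A8).
No rule produces K35, and it is not given.
L3 would need T8 (A4), but T8 is never granted.
L11 would need C36 and T5 (A10), but T5 is never granted.
T8 would need K5 and L11 (A2), but L11 is never granted.
T32: reached.
Reached: T32 — 1 of the 5.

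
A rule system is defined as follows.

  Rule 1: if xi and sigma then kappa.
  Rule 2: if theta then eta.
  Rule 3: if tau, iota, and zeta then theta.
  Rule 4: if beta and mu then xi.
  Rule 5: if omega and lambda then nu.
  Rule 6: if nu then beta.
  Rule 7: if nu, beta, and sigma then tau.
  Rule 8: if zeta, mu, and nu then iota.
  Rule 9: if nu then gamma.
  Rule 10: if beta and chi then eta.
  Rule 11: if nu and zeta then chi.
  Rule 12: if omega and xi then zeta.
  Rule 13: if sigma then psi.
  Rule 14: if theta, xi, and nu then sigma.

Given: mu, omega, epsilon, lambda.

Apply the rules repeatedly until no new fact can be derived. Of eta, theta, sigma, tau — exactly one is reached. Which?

From omega and lambda, Rule 5 gives nu.
nu holds, so beta follows (Rule 6).
beta and mu hold, so xi follows (Rule 4).
omega and xi hold, so zeta follows (Rule 12).
From nu and zeta, Rule 11 gives chi.
From beta and chi, Rule 10 gives eta.
theta would need tau, iota, and zeta (Rule 3), but tau is never established. tau would need nu, beta, and sigma (Rule 7), but sigma is never established. sigma would need theta, xi, and nu (Rule 14), but theta is never established.

eta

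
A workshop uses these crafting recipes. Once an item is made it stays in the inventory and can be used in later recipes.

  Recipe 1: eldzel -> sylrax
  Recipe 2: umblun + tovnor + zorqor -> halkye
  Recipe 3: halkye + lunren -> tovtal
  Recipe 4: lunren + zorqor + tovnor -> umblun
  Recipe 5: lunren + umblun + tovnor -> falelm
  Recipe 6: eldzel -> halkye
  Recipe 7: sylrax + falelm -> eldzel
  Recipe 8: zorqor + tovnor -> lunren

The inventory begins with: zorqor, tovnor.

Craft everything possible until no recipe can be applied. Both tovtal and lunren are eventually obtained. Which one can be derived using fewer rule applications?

lunren

lunren: zorqor + tovnor -> lunren (Recipe 8). [1 rule application]
tovtal: Using Recipe 8, zorqor and tovnor make lunren. Using Recipe 4, lunren, zorqor, and tovnor make umblun. Using Recipe 2, umblun, tovnor, and zorqor make halkye. halkye + lunren -> tovtal (Recipe 3). [4 rule applications]
lunren needs fewer.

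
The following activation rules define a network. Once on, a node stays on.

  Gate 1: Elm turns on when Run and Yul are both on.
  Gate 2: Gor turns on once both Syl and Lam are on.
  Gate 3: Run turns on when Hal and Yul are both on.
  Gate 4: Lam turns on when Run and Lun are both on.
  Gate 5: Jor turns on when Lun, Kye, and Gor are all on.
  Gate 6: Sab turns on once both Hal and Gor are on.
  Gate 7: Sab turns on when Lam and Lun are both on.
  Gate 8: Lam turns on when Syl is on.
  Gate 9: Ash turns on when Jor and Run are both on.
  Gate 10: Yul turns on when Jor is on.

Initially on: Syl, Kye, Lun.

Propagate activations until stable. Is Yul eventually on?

Yes

Gate 8: Syl on → Lam on.
Syl and Lam are on, so Gor turns on (Gate 2).
Lun, Kye, and Gor are on, so Jor turns on (Gate 5).
Gate 10: Jor on → Yul on.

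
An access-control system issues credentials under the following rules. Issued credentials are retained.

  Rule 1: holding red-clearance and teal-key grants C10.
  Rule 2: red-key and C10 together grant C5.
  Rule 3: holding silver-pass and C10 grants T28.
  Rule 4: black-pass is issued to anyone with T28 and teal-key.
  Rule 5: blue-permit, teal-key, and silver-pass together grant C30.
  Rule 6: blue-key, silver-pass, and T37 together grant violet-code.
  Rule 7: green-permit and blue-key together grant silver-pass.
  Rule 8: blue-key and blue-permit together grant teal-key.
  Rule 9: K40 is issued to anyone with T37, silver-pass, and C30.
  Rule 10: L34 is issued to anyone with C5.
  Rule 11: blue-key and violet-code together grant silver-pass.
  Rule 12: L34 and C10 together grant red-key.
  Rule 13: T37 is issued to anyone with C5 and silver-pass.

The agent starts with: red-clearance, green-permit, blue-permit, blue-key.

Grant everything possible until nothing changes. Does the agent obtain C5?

C5 would need red-key and C10 (Rule 2), but red-key is never granted.

No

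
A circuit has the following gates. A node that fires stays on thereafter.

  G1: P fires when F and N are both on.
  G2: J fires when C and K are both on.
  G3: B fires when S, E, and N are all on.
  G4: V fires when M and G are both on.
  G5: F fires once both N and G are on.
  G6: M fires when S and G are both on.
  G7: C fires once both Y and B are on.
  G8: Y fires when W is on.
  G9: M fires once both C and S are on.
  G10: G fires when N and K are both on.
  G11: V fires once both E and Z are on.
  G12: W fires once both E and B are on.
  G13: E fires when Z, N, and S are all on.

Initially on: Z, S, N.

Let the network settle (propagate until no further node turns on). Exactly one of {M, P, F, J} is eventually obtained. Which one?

G13: Z, N, and S on → E on.
G3: S, E, and N on → B on.
E and B are on, so W fires (G12).
G8: W on → Y on.
G7: Y and B on → C on.
G9: C and S on → M on.
P would need F and N (G1), but F never turns on. F would need N and G (G5), but G never turns on. J would need C and K (G2), but K never turns on.

M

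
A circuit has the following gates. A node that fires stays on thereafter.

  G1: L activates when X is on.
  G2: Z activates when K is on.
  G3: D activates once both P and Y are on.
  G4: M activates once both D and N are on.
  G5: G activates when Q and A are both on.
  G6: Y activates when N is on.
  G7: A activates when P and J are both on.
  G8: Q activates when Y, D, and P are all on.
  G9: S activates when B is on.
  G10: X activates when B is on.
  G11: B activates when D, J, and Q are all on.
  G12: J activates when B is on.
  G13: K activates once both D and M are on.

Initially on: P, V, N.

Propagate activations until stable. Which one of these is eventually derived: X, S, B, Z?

N is on, so Y activates (G6).
G3: P and Y on → D on.
G4: D and N on → M on.
G13: D and M on → K on.
G2: K on → Z on.
B would need D, J, and Q (G11), but J never turns on. S would need B (G9), but B never turns on. X would need B (G10), but B never turns on.

Z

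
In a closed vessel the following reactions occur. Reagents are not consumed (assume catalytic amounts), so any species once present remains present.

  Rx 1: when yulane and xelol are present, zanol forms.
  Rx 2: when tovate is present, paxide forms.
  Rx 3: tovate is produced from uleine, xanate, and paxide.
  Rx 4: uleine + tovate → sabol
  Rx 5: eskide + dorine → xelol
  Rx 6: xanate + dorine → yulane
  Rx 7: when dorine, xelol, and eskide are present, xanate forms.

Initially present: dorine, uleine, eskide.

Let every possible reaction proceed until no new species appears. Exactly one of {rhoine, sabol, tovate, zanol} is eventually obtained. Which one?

eskide and dorine present → xelol forms (Rx 5).
dorine, xelol, and eskide present → xanate forms (Rx 7).
xanate and dorine present → yulane forms (Rx 6).
yulane and xelol present → zanol forms (Rx 1).
No rule produces rhoine, and it is not given. sabol would need uleine and tovate (Rx 4), but tovate never forms. tovate would need uleine, xanate, and paxide (Rx 3), but paxide never forms.

zanol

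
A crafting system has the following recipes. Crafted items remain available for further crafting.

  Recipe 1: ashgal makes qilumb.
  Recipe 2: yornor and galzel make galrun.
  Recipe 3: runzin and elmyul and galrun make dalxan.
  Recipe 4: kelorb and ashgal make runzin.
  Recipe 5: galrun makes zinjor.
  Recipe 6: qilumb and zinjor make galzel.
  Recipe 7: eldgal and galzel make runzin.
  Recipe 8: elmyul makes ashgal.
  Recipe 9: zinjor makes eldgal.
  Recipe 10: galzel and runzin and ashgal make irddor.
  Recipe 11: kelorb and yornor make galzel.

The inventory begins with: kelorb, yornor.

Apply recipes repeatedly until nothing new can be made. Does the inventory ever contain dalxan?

dalxan would need runzin, elmyul, and galrun (Recipe 3), but elmyul is never obtained.

No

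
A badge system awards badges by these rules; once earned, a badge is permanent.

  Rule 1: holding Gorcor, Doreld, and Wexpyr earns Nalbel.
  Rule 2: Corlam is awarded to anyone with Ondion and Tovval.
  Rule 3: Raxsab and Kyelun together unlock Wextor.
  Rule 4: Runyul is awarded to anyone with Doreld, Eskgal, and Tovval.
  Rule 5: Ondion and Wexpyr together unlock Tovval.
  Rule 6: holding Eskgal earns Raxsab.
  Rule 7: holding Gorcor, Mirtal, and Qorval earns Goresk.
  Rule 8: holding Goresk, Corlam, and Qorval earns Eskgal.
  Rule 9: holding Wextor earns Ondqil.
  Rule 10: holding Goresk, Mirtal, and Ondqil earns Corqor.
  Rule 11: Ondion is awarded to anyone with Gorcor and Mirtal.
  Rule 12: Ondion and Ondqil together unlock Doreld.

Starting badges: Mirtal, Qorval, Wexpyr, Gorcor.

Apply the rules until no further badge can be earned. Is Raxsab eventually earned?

With Gorcor, Mirtal, and Qorval, Goresk is earned (Rule 7).
With Gorcor and Mirtal, Ondion is earned (Rule 11).
With Ondion and Wexpyr, Tovval is earned (Rule 5).
With Ondion and Tovval, Corlam is earned (Rule 2).
With Goresk, Corlam, and Qorval, Eskgal is earned (Rule 8).
With Eskgal, Raxsab is earned (Rule 6).

Yes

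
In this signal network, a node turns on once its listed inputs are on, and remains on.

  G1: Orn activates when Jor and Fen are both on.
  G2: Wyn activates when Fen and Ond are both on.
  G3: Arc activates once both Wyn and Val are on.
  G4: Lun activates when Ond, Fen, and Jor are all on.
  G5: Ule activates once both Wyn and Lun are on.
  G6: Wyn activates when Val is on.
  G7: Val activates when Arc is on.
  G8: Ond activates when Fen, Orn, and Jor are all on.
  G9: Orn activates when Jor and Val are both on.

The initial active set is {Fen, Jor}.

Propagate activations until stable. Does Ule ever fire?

Yes

Jor and Fen are on, so Orn activates (G1).
G8: Fen, Orn, and Jor on → Ond on.
Fen and Ond are on, so Wyn activates (G2).
Ond, Fen, and Jor are on, so Lun activates (G4).
Wyn and Lun are on, so Ule activates (G5).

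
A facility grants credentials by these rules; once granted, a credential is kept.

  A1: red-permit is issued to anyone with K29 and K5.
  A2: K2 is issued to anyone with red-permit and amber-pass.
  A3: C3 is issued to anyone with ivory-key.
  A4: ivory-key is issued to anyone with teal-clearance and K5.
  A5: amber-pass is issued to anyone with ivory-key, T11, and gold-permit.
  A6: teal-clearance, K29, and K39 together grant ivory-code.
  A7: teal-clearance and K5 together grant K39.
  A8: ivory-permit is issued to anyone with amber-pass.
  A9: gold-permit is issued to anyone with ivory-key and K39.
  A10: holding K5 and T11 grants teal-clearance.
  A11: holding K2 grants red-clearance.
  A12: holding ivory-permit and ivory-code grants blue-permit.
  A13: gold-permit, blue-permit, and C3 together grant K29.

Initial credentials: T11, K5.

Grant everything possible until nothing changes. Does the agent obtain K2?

No

K2 would need red-permit and amber-pass (A2), but red-permit is never granted.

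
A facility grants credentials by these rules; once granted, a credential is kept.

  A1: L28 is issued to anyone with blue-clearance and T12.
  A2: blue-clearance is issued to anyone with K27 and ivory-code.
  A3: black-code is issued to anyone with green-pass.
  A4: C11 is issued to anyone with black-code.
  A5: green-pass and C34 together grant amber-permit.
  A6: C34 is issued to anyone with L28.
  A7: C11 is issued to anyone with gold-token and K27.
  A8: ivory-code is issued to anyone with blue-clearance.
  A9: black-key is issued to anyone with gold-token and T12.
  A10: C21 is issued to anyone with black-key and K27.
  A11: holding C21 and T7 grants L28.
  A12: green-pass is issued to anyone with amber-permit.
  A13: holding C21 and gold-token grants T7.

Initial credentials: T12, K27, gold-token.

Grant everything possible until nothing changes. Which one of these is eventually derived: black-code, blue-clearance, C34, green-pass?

Holding gold-token and T12 grants black-key (A9).
Holding black-key and K27 grants C21 (A10).
Holding C21 and gold-token grants T7 (A13).
Holding C21 and T7 grants L28 (A11).
Holding L28 grants C34 (A6).
green-pass would need amber-permit (A12), but amber-permit is never granted. blue-clearance would need K27 and ivory-code (A2), but ivory-code is never granted. black-code would need green-pass (A3), but green-pass is never granted.

C34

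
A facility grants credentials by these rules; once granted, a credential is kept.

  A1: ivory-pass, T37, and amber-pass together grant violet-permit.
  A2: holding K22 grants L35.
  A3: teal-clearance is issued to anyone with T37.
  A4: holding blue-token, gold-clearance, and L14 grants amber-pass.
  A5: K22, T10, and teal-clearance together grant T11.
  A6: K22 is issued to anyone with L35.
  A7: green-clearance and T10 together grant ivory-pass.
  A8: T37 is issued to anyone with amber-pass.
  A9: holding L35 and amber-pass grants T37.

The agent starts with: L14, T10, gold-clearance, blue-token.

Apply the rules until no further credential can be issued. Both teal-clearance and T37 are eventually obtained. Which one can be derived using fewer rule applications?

T37: Holding blue-token, gold-clearance, and L14 grants amber-pass (A4). Holding amber-pass grants T37 (A8). [2 rule applications]
teal-clearance: Holding blue-token, gold-clearance, and L14 grants amber-pass (A4). Holding amber-pass grants T37 (A8). Holding T37 grants teal-clearance (A3). [3 rule applications]
T37 needs fewer.

T37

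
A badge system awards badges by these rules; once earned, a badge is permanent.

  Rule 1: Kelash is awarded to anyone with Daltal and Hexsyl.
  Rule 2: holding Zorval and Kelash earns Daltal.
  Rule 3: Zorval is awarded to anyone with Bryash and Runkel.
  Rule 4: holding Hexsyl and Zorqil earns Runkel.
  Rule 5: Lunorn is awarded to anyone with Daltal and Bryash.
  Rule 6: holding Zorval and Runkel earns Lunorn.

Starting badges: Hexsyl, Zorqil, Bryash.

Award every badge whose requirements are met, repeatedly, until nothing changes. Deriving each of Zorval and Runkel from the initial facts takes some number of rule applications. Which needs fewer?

Runkel

Runkel: With Hexsyl and Zorqil, Runkel is earned (Rule 4). [1 rule application]
Zorval: With Hexsyl and Zorqil, Runkel is earned (Rule 4). With Bryash and Runkel, Zorval is earned (Rule 3). [2 rule applications]
Runkel needs fewer.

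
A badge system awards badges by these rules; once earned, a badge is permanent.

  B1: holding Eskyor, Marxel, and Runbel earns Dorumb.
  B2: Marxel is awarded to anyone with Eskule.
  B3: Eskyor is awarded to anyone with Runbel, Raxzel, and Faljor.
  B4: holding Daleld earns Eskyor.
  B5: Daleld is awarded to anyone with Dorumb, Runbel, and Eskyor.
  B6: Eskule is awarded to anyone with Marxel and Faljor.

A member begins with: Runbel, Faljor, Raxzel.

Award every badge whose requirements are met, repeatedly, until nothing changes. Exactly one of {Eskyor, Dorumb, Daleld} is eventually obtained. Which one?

With Runbel, Raxzel, and Faljor, Eskyor is earned (B3).
Dorumb would need Eskyor, Marxel, and Runbel (B1), but Marxel is never earned. Daleld would need Dorumb, Runbel, and Eskyor (B5), but Dorumb is never earned.

Eskyor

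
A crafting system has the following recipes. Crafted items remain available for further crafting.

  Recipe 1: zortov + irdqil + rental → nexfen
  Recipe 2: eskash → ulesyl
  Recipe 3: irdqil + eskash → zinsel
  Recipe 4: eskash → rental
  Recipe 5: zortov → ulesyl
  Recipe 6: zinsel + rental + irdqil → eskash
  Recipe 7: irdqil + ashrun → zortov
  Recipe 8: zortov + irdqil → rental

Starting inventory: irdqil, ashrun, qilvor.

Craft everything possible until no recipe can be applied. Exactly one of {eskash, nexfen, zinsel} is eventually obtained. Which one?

nexfen

irdqil + ashrun → zortov (Recipe 7).
Using Recipe 8, zortov and irdqil make rental.
zortov + irdqil + rental → nexfen (Recipe 1).
eskash would need zinsel, rental, and irdqil (Recipe 6), but zinsel is never obtained. zinsel would need irdqil and eskash (Recipe 3), but eskash is never obtained.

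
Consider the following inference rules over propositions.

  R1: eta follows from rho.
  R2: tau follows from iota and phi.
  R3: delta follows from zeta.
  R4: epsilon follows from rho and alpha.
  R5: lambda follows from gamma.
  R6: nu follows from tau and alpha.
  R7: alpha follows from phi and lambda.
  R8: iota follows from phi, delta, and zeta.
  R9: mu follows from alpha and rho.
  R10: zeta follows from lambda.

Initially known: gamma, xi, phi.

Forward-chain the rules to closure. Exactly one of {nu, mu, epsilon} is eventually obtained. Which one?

gamma holds, so lambda follows (R5).
lambda holds, so zeta follows (R10).
From phi and lambda, R7 gives alpha.
From zeta, R3 gives delta.
phi, delta, and zeta hold, so iota follows (R8).
iota and phi hold, so tau follows (R2).
From tau and alpha, R6 gives nu.
mu would need alpha and rho (R9), but rho is never established. epsilon would need rho and alpha (R4), but rho is never established.

nu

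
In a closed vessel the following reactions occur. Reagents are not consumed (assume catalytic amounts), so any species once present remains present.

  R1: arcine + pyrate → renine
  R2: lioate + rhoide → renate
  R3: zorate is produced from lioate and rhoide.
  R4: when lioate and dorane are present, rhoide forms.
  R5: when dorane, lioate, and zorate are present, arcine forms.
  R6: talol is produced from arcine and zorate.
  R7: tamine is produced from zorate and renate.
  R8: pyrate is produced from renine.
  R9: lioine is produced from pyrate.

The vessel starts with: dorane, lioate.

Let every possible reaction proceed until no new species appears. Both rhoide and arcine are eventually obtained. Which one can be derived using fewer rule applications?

rhoide

rhoide: lioate and dorane present → rhoide forms (R4). [1 rule application]
arcine: lioate and dorane present → rhoide forms (R4). lioate and rhoide present → zorate forms (R3). dorane, lioate, and zorate present → arcine forms (R5). [3 rule applications]
rhoide needs fewer.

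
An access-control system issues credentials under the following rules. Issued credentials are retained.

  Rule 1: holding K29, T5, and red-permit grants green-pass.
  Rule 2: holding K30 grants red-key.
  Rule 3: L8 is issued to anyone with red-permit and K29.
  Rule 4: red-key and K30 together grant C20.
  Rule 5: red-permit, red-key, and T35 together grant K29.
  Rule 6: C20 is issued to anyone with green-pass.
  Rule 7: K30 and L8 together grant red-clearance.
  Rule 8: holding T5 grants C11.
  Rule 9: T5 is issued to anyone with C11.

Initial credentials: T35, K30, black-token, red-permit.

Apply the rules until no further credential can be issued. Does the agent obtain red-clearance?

Holding K30 grants red-key (Rule 2).
Holding red-permit, red-key, and T35 grants K29 (Rule 5).
Holding red-permit and K29 grants L8 (Rule 3).
Holding K30 and L8 grants red-clearance (Rule 7).

Yes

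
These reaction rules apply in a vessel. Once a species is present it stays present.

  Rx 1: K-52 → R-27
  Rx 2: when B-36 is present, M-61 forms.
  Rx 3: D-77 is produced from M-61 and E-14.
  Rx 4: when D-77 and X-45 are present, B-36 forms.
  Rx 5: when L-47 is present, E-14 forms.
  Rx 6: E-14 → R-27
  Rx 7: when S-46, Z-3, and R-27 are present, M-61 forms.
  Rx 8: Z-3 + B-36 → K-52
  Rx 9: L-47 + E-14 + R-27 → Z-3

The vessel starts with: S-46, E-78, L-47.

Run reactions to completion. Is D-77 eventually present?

L-47 present → E-14 forms (Rx 5).
E-14 present → R-27 forms (Rx 6).
L-47, E-14, and R-27 present → Z-3 forms (Rx 9).
S-46, Z-3, and R-27 present → M-61 forms (Rx 7).
M-61 and E-14 present → D-77 forms (Rx 3).

Yes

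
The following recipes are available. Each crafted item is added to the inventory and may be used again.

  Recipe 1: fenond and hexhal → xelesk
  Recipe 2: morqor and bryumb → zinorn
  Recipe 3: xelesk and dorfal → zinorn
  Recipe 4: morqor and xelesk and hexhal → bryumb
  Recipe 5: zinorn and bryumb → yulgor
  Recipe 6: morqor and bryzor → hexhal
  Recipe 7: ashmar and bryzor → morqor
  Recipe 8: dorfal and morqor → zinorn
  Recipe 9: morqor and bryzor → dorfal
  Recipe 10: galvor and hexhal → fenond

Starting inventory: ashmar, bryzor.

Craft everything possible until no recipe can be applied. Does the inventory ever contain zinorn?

Yes

Using Recipe 7, ashmar and bryzor make morqor.
Using Recipe 9, morqor and bryzor make dorfal.
Using Recipe 8, dorfal and morqor make zinorn.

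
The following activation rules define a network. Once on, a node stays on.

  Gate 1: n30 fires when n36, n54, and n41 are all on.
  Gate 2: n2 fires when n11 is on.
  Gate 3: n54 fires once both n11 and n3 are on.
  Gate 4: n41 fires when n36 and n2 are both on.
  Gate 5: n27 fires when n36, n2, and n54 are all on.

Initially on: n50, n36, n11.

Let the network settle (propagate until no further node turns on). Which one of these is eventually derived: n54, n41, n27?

n11 is on, so n2 fires (Gate 2).
Gate 4: n36 and n2 on → n41 on.
n27 would need n36, n2, and n54 (Gate 5), but n54 never turns on. n54 would need n11 and n3 (Gate 3), but n3 never turns on.

n41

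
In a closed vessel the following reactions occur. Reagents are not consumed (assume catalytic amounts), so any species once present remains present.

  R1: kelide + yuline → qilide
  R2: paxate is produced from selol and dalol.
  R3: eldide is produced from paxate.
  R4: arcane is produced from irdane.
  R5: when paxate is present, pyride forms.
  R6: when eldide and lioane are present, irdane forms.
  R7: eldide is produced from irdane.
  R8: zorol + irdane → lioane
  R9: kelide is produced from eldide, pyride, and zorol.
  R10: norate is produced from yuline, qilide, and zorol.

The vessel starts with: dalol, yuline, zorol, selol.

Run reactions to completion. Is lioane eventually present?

No

lioane would need zorol and irdane (R8), but irdane never forms.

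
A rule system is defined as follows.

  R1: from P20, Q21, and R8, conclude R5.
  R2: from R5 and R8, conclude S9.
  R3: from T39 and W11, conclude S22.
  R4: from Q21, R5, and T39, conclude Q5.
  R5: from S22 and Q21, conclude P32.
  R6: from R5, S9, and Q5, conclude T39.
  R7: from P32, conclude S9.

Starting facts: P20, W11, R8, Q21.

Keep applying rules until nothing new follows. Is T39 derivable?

T39 would need R5, S9, and Q5 (R6), but Q5 is never established.

No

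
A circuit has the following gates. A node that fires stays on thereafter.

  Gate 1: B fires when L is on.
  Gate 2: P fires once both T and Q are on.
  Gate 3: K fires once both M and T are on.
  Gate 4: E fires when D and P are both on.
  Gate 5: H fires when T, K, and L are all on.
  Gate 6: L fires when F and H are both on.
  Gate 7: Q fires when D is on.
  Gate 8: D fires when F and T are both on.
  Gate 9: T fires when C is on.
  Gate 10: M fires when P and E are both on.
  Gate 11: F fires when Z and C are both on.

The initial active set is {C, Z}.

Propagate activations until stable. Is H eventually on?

H would need T, K, and L (Gate 5), but L never turns on.

No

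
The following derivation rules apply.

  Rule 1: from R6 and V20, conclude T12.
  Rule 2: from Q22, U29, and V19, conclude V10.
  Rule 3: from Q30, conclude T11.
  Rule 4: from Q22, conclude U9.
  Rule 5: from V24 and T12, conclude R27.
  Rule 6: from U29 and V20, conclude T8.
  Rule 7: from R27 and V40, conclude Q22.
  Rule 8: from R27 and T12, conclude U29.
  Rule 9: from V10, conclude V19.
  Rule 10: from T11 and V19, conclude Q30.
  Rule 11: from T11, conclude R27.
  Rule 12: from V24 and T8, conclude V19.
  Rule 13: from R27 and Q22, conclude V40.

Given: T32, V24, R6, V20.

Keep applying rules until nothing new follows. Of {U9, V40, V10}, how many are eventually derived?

U9 would need Q22 (Rule 4), but Q22 is never established.
V40 would need R27 and Q22 (Rule 13), but Q22 is never established.
V10 would need Q22, U29, and V19 (Rule 2), but Q22 is never established.
None of the 3 are reached.

0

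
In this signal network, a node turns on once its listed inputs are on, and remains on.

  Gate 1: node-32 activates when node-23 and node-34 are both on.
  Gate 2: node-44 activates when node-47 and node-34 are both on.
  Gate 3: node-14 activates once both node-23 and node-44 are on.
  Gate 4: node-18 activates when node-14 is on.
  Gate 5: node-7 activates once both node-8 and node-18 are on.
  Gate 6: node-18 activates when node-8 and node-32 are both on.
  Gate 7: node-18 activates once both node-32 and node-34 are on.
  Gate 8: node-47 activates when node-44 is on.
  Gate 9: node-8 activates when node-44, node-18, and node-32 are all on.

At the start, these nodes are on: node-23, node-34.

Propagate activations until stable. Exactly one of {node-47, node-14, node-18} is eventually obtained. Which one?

node-18

Gate 1: node-23 and node-34 on → node-32 on.
Gate 7: node-32 and node-34 on → node-18 on.
node-14 would need node-23 and node-44 (Gate 3), but node-44 never turns on. node-47 would need node-44 (Gate 8), but node-44 never turns on.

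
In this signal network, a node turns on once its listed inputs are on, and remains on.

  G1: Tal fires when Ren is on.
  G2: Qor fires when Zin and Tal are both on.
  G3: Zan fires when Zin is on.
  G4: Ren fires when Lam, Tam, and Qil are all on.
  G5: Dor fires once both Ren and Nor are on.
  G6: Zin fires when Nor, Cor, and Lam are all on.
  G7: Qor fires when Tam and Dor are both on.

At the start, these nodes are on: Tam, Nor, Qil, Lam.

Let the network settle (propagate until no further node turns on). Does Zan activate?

No

Zan would need Zin (G3), but Zin never turns on.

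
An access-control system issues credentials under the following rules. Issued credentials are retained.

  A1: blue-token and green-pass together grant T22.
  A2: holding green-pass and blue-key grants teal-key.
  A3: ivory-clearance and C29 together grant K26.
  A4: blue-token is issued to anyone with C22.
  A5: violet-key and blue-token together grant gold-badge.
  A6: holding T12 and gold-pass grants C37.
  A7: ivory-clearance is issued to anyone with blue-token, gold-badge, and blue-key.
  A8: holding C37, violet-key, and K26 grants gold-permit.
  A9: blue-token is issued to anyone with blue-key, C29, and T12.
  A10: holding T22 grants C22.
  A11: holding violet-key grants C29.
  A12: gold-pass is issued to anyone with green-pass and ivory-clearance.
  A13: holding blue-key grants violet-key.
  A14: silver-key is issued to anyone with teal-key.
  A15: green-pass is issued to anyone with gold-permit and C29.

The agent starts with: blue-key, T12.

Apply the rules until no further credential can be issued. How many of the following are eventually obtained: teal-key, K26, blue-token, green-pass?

Holding blue-key grants violet-key (A13).
Holding violet-key grants C29 (A11).
Holding blue-key, C29, and T12 grants blue-token (A9).
Holding violet-key and blue-token grants gold-badge (A5).
Holding blue-token, gold-badge, and blue-key grants ivory-clearance (A7).
Holding ivory-clearance and C29 grants K26 (A3).
teal-key would need green-pass and blue-key (A2), but green-pass is never granted.
K26: reached.
blue-token: reached.
green-pass would need gold-permit and C29 (A15), but gold-permit is never granted.
Reached: K26 and blue-token — 2 of the 4.

2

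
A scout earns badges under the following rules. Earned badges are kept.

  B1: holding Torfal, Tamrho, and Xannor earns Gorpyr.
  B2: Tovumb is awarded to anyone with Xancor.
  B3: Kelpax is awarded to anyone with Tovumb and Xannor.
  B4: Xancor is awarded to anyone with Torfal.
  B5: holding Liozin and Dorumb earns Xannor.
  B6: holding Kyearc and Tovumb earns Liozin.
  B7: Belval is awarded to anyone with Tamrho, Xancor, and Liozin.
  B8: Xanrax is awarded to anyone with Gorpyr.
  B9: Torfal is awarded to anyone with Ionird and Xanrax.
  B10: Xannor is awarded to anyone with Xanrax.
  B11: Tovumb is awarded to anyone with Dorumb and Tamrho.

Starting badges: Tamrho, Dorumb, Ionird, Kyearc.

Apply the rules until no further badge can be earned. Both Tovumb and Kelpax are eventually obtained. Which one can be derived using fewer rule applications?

Tovumb: With Dorumb and Tamrho, Tovumb is earned (B11). [1 rule application]
Kelpax: With Dorumb and Tamrho, Tovumb is earned (B11). With Kyearc and Tovumb, Liozin is earned (B6). With Liozin and Dorumb, Xannor is earned (B5). With Tovumb and Xannor, Kelpax is earned (B3). [4 rule applications]
Tovumb needs fewer.

Tovumb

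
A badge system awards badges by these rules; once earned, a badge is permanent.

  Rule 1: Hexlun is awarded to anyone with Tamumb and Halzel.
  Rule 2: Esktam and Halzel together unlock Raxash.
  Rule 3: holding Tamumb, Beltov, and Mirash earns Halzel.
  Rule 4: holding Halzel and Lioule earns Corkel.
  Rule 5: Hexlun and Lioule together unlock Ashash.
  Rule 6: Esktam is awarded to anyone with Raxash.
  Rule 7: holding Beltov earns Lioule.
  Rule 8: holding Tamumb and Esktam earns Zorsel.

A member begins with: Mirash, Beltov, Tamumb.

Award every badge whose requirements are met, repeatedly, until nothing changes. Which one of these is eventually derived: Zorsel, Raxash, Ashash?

Ashash

With Tamumb, Beltov, and Mirash, Halzel is earned (Rule 3).
With Beltov, Lioule is earned (Rule 7).
With Tamumb and Halzel, Hexlun is earned (Rule 1).
With Hexlun and Lioule, Ashash is earned (Rule 5).
Raxash would need Esktam and Halzel (Rule 2), but Esktam is never earned. Zorsel would need Tamumb and Esktam (Rule 8), but Esktam is never earned.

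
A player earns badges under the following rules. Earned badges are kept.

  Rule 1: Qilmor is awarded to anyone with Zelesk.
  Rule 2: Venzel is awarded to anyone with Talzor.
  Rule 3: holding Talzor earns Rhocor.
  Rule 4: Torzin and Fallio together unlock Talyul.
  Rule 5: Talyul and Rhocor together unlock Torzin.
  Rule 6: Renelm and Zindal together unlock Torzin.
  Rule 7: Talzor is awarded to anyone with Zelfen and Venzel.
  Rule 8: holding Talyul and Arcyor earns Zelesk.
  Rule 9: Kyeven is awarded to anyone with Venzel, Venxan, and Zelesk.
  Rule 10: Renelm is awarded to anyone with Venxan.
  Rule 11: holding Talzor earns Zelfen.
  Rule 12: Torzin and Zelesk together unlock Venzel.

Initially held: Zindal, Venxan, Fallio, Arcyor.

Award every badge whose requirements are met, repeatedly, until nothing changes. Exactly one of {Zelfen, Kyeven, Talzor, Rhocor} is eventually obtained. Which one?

Kyeven

With Venxan, Renelm is earned (Rule 10).
With Renelm and Zindal, Torzin is earned (Rule 6).
With Torzin and Fallio, Talyul is earned (Rule 4).
With Talyul and Arcyor, Zelesk is earned (Rule 8).
With Torzin and Zelesk, Venzel is earned (Rule 12).
With Venzel, Venxan, and Zelesk, Kyeven is earned (Rule 9).
Talzor would need Zelfen and Venzel (Rule 7), but Zelfen is never earned. Zelfen would need Talzor (Rule 11), but Talzor is never earned. Rhocor would need Talzor (Rule 3), but Talzor is never earned.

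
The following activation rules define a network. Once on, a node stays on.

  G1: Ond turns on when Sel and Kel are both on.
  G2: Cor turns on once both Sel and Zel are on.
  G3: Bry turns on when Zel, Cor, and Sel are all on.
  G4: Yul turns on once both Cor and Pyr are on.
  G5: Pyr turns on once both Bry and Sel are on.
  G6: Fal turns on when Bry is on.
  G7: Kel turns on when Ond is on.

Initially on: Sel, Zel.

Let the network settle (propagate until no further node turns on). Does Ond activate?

Ond would need Sel and Kel (G1), but Kel never turns on.

No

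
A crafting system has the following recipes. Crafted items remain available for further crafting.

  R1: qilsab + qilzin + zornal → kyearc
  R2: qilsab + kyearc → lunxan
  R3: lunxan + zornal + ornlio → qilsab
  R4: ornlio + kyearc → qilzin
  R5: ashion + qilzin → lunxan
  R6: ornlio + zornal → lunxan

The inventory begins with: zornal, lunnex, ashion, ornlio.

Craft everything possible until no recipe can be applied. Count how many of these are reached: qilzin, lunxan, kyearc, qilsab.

2

ornlio + zornal → lunxan (R6).
lunxan + zornal + ornlio → qilsab (R3).
qilzin would need ornlio and kyearc (R4), but kyearc is never obtained.
lunxan: reached.
kyearc would need qilsab, qilzin, and zornal (R1), but qilzin is never obtained.
qilsab: reached.
Reached: lunxan and qilsab — 2 of the 4.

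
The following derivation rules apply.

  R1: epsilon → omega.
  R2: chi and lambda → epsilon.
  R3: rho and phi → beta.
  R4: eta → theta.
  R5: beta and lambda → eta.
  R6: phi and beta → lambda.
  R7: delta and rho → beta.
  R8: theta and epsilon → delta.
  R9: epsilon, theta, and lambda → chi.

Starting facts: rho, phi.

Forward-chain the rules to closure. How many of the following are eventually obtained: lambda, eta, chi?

From rho and phi, R3 gives beta.
From phi and beta, R6 gives lambda.
beta and lambda hold, so eta follows (R5).
lambda: reached.
eta: reached.
chi would need epsilon, theta, and lambda (R9), but epsilon is never established.
Reached: lambda and eta — 2 of the 3.

2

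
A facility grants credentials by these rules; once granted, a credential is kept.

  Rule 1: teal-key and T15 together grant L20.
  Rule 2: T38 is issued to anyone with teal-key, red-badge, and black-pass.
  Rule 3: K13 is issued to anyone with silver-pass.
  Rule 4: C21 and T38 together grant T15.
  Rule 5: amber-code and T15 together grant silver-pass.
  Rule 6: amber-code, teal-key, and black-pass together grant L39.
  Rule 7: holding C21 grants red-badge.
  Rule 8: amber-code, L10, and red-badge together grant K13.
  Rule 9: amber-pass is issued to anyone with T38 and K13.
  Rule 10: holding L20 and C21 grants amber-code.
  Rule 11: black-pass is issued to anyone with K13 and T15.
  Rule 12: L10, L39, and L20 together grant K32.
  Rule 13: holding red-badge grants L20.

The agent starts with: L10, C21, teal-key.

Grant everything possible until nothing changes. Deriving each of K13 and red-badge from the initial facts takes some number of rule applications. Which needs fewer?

red-badge: Holding C21 grants red-badge (Rule 7). [1 rule application]
K13: Holding C21 grants red-badge (Rule 7). Holding red-badge grants L20 (Rule 13). Holding L20 and C21 grants amber-code (Rule 10). Holding amber-code, L10, and red-badge grants K13 (Rule 8). [4 rule applications]
red-badge needs fewer.

red-badge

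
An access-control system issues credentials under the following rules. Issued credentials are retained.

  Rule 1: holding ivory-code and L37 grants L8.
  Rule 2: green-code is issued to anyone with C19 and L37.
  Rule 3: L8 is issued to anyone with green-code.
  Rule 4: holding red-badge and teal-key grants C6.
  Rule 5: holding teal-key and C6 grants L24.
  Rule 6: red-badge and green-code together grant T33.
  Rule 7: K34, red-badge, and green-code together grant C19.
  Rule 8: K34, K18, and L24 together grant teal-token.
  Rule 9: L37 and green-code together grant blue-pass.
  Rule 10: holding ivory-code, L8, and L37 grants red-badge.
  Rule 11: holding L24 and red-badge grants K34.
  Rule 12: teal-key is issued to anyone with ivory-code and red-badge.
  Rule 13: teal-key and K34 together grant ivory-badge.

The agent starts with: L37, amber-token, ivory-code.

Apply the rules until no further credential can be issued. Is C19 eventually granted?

C19 would need K34, red-badge, and green-code (Rule 7), but green-code is never granted.

No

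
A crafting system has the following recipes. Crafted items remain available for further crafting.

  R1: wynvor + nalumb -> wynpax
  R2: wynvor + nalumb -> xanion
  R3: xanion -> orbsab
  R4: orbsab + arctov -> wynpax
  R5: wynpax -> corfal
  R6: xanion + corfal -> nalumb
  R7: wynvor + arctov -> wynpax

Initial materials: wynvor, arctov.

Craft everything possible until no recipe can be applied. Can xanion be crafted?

No

xanion would need wynvor and nalumb (R2), but nalumb is never obtained.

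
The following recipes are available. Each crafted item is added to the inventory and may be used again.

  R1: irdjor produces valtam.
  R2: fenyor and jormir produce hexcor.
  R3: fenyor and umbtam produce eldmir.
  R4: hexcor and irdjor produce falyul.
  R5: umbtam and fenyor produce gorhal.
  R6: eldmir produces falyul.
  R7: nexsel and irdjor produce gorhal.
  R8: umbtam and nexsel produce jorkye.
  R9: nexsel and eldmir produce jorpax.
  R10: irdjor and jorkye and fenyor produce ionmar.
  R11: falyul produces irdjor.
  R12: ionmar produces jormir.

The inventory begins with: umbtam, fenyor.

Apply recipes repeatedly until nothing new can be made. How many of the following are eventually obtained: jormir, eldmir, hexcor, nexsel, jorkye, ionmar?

1

Using R3, fenyor and umbtam make eldmir.
jormir would need ionmar (R12), but ionmar is never obtained.
eldmir: reached.
hexcor would need fenyor and jormir (R2), but jormir is never obtained.
No rule produces nexsel, and it is not given.
jorkye would need umbtam and nexsel (R8), but nexsel is never obtained.
ionmar would need irdjor, jorkye, and fenyor (R10), but jorkye is never obtained.
Reached: eldmir — 1 of the 6.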